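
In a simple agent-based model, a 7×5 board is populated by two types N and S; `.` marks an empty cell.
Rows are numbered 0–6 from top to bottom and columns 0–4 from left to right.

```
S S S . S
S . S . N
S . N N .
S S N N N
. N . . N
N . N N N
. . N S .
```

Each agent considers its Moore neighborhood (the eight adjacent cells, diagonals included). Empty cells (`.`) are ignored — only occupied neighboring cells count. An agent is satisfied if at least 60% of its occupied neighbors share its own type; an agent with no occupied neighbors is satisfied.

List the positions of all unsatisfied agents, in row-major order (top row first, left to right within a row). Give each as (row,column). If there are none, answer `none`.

(0,0)S 2/2 ✓
(0,1)S 4/4 ✓
(0,2)S 2/2 ✓
(0,4)S 0/1 ✗
(1,0)S 3/3 ✓
(1,2)S 2/4 ✗
(1,4)N 1/2 ✗
(2,0)S 3/3 ✓
(2,2)N 3/5 ✓
(2,3)N 5/6 ✓
(3,0)S 2/3 ✓
(3,1)S 2/5 ✗
(3,2)N 4/5 ✓
(3,3)N 5/5 ✓
(3,4)N 3/3 ✓
(4,1)N 3/5 ✓
(4,4)N 4/4 ✓
(5,0)N 1/1 ✓
(5,2)N 3/4 ✓
(5,3)N 4/5 ✓
(5,4)N 2/3 ✓
(6,2)N 2/3 ✓
(6,3)S 0/4 ✗

(0,4), (1,2), (1,4), (3,1), (6,3)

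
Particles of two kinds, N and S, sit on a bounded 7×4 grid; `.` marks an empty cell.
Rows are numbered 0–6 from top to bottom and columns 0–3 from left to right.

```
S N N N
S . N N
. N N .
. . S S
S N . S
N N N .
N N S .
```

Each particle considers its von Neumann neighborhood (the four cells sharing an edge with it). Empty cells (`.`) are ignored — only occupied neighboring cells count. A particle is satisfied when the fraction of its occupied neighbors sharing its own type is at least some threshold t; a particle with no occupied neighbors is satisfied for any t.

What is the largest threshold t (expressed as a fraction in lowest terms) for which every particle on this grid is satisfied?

0/1

Row 0: (0,0)S 1/2 · (0,1)N 1/2 · (0,2)N 3/3 · (0,3)N 2/2
Row 1: (1,0)S 1/1 · (1,2)N 3/3 · (1,3)N 2/2
Row 2: (2,1)N 1/1 · (2,2)N 2/3
Row 3: (3,2)S 1/2 · (3,3)S 2/2
Row 4: (4,0)S 0/2 · (4,1)N 1/2 · (4,3)S 1/1
Row 5: (5,0)N 2/3 · (5,1)N 4/4 · (5,2)N 1/2
Row 6: (6,0)N 2/2 · (6,1)N 2/3 · (6,2)S 0/2
The smallest same-type fraction is 0/2 at (4,0), which reduces to 0/1. Any threshold above that leaves this particle unsatisfied.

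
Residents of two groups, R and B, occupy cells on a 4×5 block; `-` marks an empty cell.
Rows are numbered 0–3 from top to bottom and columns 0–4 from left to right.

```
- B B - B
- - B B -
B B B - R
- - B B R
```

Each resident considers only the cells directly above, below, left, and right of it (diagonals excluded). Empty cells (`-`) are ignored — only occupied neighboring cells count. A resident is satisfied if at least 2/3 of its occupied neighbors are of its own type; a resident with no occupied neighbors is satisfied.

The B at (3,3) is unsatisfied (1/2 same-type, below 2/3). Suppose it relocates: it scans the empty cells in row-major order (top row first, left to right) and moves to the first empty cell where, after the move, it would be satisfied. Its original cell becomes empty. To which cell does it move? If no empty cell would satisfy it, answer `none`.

Vacating (3,3). Empty cells in order:
  (0,0): 1/1 same-type → satisfied — stop here.

(0,0)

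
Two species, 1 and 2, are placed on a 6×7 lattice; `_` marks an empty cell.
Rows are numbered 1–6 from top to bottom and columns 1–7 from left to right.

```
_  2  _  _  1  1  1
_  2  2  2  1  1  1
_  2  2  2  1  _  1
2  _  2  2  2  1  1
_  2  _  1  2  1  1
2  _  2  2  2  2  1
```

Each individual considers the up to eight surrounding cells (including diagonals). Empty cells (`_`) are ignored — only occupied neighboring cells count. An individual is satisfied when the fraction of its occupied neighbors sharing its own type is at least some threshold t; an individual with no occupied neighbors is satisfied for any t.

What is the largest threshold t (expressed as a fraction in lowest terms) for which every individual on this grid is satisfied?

Row 1: (1,2)2 2/2 · (1,5)1 3/4 · (1,6)1 5/5 · (1,7)1 3/3
Row 2: (2,2)2 4/4 · (2,3)2 6/6 · (2,4)2 3/6 · (2,5)1 4/6 · (2,6)1 7/7 · (2,7)1 4/4
Row 3: (3,2)2 5/5 · (3,3)2 7/7 · (3,4)2 6/8 · (3,5)1 3/7 · (3,7)1 4/4
Row 4: (4,1)2 2/2 · (4,3)2 5/6 · (4,4)2 5/7 · (4,5)2 3/7 · (4,6)1 5/7 · (4,7)1 4/4
Row 5: (5,2)2 4/4 · (5,4)1 0/7 · (5,5)2 5/8 · (5,6)1 4/8 · (5,7)1 4/5
Row 6: (6,1)2 1/1 · (6,3)2 2/3 · (6,4)2 3/4 · (6,5)2 3/5 · (6,6)2 2/5 · (6,7)1 2/3
The smallest same-type fraction is 0/7 at (5,4), which reduces to 0/1. Any threshold above that leaves this individual unsatisfied.

0/1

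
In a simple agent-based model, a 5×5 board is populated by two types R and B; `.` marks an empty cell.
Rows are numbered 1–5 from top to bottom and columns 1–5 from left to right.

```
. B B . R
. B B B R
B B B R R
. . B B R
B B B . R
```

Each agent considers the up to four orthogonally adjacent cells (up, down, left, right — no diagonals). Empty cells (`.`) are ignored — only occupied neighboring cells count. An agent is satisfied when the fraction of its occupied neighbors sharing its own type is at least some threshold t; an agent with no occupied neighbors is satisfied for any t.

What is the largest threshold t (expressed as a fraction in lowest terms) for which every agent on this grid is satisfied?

1/4

Row 1: (1,2)B 2/2 · (1,3)B 2/2 · (1,5)R 1/1
Row 2: (2,2)B 3/3 · (2,3)B 4/4 · (2,4)B 1/3 · (2,5)R 2/3
Row 3: (3,1)B 1/1 · (3,2)B 3/3 · (3,3)B 3/4 · (3,4)R 1/4 · (3,5)R 3/3
Row 4: (4,3)B 3/3 · (4,4)B 1/3 · (4,5)R 2/3
Row 5: (5,1)B 1/1 · (5,2)B 2/2 · (5,3)B 2/2 · (5,5)R 1/1
The smallest same-type fraction is 1/4 at (3,4), which reduces to 1/4. Any threshold above that leaves this agent unsatisfied.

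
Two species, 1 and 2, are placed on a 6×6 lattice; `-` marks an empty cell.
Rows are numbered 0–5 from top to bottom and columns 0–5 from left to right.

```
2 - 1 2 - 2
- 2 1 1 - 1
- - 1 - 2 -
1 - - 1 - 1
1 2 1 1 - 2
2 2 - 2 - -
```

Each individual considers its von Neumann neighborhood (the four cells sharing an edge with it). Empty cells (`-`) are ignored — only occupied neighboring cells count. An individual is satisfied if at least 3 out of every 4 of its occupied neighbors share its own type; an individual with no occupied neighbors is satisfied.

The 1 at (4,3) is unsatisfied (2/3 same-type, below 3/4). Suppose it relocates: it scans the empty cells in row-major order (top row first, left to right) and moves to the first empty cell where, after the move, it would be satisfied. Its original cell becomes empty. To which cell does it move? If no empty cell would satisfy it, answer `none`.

Vacating (4,3). Empty cells in order:
  (0,1): 1/3 same-type → still unsatisfied.
  (0,4): 0/2 same-type → still unsatisfied.
  (1,0): 0/2 same-type → still unsatisfied.
  (1,4): 2/3 same-type → still unsatisfied.
  (2,0): 1/1 same-type → satisfied — stop here.

(2,0)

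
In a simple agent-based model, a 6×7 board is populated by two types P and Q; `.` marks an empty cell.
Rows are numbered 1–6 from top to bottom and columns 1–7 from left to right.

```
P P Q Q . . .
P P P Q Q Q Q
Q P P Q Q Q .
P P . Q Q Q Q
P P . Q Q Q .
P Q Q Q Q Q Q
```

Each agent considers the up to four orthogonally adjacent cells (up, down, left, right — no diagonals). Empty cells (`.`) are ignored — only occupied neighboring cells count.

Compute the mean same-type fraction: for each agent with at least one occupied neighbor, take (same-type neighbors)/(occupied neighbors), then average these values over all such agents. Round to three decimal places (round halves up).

Row 1: (1,1)P 2/2 · (1,2)P 2/3 · (1,3)Q 1/3 · (1,4)Q 2/2
Row 2: (2,1)P 2/3 · (2,2)P 4/4 · (2,3)P 2/4 · (2,4)Q 3/4 · (2,5)Q 3/3 · (2,6)Q 3/3 · (2,7)Q 1/1
Row 3: (3,1)Q 0/3 · (3,2)P 3/4 · (3,3)P 2/3 · (3,4)Q 3/4 · (3,5)Q 4/4 · (3,6)Q 3/3
Row 4: (4,1)P 2/3 · (4,2)P 3/3 · (4,4)Q 3/3 · (4,5)Q 4/4 · (4,6)Q 4/4 · (4,7)Q 1/1
Row 5: (5,1)P 3/3 · (5,2)P 2/3 · (5,4)Q 3/3 · (5,5)Q 4/4 · (5,6)Q 3/3
Row 6: (6,1)P 1/2 · (6,2)Q 1/3 · (6,3)Q 2/2 · (6,4)Q 3/3 · (6,5)Q 3/3 · (6,6)Q 3/3 · (6,7)Q 1/1
Sum over 35 agents: 2/2 + 2/3 + 1/3 + 2/2 + 2/3 + 4/4 + 2/4 + 3/4 + 3/3 + 3/3 + 1/1 + 0/3 + 3/4 + 2/3 + 3/4 + 4/4 + 3/3 + 2/3 + 3/3 + 3/3 + 4/4 + 4/4 + 1/1 + 3/3 + 2/3 + 3/3 + 4/4 + 3/3 + 1/2 + 1/3 + 2/2 + 3/3 + 3/3 + 3/3 + 1/1 = 117/4; mean = 117/4 ÷ 35 = 117/140 = 0.835714… → 0.836.

0.836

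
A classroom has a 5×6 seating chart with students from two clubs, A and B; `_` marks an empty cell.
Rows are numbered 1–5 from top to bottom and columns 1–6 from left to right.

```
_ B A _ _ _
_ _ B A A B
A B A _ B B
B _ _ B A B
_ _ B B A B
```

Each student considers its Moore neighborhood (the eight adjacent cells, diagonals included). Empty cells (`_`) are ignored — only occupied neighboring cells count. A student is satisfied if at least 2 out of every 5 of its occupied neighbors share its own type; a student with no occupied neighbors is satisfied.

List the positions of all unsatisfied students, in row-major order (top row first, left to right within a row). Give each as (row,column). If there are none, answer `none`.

(1,3), (2,5), (3,1), (3,3), (4,5), (5,5), (5,6)

Row 1: (1,2)B 1/2 ok · (1,3)A 1/3 unhappy
Row 2: (2,3)B 2/5 ok · (2,4)A 3/5 ok · (2,5)A 1/4 unhappy · (2,6)B 2/3 ok
Row 3: (3,1)A 0/2 unhappy · (3,2)B 2/4 ok · (3,3)A 1/4 unhappy · (3,5)B 4/7 ok · (3,6)B 3/5 ok
Row 4: (4,1)B 1/2 ok · (4,4)B 3/6 ok · (4,5)A 1/7 unhappy · (4,6)B 3/5 ok
Row 5: (5,3)B 2/2 ok · (5,4)B 2/4 ok · (5,5)A 1/5 unhappy · (5,6)B 1/3 unhappy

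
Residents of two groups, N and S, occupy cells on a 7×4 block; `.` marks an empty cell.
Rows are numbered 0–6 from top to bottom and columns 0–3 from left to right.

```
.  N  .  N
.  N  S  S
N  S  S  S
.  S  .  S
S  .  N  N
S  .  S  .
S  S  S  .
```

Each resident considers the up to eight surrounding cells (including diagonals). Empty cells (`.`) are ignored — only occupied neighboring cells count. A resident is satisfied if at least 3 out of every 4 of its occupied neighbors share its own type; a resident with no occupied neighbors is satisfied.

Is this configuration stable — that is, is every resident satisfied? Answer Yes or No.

No

(0,1)N 1/2 not
(0,3)N 0/2 not
(1,1)N 2/5 not
(1,2)S 4/7 not
(1,3)S 3/4 satisfied
(2,0)N 1/3 not
(2,1)S 3/5 not
(2,2)S 6/7 satisfied
(2,3)S 4/4 satisfied
(3,1)S 3/5 not
(3,3)S 2/4 not
(4,0)S 2/2 satisfied
(4,2)N 1/4 not
(4,3)N 1/3 not
(5,0)S 3/3 satisfied
(5,2)S 2/4 not
(6,0)S 2/2 satisfied
(6,1)S 4/4 satisfied
(6,2)S 2/2 satisfied
For instance (0,1) has only 1/2 same-type neighbors, below 3/4.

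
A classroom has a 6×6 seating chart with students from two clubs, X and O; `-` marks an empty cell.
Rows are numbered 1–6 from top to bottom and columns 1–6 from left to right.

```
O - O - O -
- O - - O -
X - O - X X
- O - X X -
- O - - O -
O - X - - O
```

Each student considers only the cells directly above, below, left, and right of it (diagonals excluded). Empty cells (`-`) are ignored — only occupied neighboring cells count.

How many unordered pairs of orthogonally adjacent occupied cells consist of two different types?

2

Scan each occupied cell's neighbors to the right and below so each pair is counted once.
From row 1: 0 unlike of 1 pairs (running 0/1).
From row 2: 1 unlike of 1 pairs (running 1/2).
From row 3: 0 unlike of 2 pairs (running 1/4).
From row 4: 1 unlike of 3 pairs (running 2/7).
Total adjacent occupied pairs: 7; unlike-type pairs: 2.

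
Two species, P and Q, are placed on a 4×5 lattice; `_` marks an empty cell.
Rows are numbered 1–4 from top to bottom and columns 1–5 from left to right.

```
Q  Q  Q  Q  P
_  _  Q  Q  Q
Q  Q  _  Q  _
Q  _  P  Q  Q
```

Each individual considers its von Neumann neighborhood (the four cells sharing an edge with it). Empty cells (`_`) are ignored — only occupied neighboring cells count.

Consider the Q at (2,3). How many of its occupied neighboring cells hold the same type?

Occupied neighbors of (2,3): (1,3)=Q, (2,4)=Q.
Same type (Q): 2 of 2.

2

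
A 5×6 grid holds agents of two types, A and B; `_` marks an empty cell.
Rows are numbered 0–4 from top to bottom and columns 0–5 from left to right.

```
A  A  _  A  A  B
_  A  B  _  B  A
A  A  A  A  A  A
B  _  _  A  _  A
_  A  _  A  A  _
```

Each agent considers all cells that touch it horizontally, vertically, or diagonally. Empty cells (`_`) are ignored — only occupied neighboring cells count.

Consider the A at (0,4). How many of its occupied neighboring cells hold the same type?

2

Occupied neighbors of (0,4): (0,3)=A, (0,5)=B, (1,4)=B, (1,5)=A.
Same type (A): 2 of 4.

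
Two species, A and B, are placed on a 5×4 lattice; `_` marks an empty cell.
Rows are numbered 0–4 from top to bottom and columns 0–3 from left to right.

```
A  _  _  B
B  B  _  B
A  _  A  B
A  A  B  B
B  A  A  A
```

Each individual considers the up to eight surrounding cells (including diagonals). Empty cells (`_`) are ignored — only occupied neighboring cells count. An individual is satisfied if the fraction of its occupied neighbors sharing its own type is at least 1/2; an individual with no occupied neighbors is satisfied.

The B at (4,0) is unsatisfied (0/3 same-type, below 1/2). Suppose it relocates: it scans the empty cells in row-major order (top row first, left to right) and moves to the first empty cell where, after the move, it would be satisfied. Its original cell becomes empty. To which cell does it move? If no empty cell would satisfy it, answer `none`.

(0,1)

Vacating (4,0). Empty cells in order:
  (0,1): 2/3 same-type → satisfied — stop here.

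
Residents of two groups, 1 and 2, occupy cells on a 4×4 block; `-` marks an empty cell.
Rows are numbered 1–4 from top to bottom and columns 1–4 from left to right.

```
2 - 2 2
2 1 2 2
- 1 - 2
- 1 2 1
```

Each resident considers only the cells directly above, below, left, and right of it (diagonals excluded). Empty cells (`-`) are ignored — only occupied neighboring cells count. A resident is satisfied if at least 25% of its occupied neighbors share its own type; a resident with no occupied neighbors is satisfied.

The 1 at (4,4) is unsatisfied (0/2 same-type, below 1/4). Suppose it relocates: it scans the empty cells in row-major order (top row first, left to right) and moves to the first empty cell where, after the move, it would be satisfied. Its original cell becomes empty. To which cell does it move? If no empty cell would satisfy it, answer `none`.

(1,2)

Vacating (4,4). Empty cells in order:
  (1,2): 1/3 same-type → satisfied — stop here.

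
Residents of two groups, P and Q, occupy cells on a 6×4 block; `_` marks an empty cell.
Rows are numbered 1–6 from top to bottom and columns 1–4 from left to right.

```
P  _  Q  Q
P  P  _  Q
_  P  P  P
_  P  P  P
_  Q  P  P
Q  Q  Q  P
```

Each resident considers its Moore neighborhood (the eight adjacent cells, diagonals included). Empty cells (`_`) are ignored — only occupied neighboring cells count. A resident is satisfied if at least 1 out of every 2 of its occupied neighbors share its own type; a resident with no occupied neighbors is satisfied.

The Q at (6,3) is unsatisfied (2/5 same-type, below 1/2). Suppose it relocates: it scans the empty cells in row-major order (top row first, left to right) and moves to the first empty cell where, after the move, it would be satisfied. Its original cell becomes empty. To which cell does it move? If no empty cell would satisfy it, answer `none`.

Vacating (6,3). Empty cells in order:
  (1,2): 1/4 same-type → still unsatisfied.
  (2,3): 3/7 same-type → still unsatisfied.
  (3,1): 0/4 same-type → still unsatisfied.
  (4,1): 1/3 same-type → still unsatisfied.
  (5,1): 3/4 same-type → satisfied — stop here.

(5,1)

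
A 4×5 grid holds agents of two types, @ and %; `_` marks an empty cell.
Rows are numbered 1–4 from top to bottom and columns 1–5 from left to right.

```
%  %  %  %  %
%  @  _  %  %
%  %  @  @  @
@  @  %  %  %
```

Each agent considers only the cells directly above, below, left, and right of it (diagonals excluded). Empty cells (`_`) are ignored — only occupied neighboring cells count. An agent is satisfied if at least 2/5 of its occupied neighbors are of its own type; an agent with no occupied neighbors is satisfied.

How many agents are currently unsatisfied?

6

Row 1: (1,1)% 2/2 ok · (1,2)% 2/3 ok · (1,3)% 2/2 ok · (1,4)% 3/3 ok · (1,5)% 2/2 ok
Row 2: (2,1)% 2/3 ok · (2,2)@ 0/3 unhappy · (2,4)% 2/3 ok · (2,5)% 2/3 ok
Row 3: (3,1)% 2/3 ok · (3,2)% 1/4 unhappy · (3,3)@ 1/3 unhappy · (3,4)@ 2/4 ok · (3,5)@ 1/3 unhappy
Row 4: (4,1)@ 1/2 ok · (4,2)@ 1/3 unhappy · (4,3)% 1/3 unhappy · (4,4)% 2/3 ok · (4,5)% 1/2 ok
Unsatisfied: (2,2), (3,2), (3,3), (3,5), (4,2), (4,3) — 6 in total.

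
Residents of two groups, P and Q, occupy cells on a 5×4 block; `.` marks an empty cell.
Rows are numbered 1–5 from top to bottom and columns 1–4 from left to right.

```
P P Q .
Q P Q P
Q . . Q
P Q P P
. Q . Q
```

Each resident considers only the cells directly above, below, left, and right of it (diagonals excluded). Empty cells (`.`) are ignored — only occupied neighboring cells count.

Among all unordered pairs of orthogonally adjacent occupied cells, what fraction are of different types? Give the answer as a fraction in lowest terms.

11/17

Scan each occupied cell's neighbors to the right and below so each pair is counted once.
Row 1: P(1,1)–P(1,2)= P(1,1)–Q(2,1)≠ P(1,2)–Q(1,3)≠ P(1,2)–P(2,2)= Q(1,3)–Q(2,3)=  → 2/5 unlike.
Row 2: Q(2,1)–P(2,2)≠ Q(2,1)–Q(3,1)= P(2,2)–Q(2,3)≠ Q(2,3)–P(2,4)≠ P(2,4)–Q(3,4)≠  → 4/5 unlike.
Row 3: Q(3,1)–P(4,1)≠ Q(3,4)–P(4,4)≠  → 2/2 unlike.
Row 4: P(4,1)–Q(4,2)≠ Q(4,2)–P(4,3)≠ Q(4,2)–Q(5,2)= P(4,3)–P(4,4)= P(4,4)–Q(5,4)≠  → 3/5 unlike.
Total adjacent occupied pairs: 17; unlike-type pairs: 11.
11/17 is already in lowest terms.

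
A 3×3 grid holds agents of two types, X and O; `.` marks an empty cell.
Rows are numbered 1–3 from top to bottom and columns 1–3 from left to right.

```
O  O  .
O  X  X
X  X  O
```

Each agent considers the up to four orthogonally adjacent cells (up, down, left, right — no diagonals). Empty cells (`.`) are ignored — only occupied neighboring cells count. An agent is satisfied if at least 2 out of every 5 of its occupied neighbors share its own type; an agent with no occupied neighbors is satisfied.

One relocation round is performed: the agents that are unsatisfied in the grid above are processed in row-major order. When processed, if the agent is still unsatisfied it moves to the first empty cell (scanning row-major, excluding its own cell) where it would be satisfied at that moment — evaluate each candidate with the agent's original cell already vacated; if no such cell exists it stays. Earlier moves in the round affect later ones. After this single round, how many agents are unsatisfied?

Initially unsatisfied (in order): (2,1), (3,3).
  (2,1) → (1,3).
  (3,3): no empty cell satisfies it; stays.
Resulting grid:
O O O
. X X
X X O
Unsatisfied now: (2,3), (3,3).

2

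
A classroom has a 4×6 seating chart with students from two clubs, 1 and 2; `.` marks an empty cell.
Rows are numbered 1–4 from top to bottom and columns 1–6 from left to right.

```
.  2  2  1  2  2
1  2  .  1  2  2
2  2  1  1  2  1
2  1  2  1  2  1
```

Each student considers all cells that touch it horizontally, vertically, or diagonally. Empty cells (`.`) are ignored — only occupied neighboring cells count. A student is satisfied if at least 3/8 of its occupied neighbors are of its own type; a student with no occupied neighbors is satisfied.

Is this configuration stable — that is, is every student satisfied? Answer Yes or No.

Row 1: (1,2)2 2/3 satisfied · (1,3)2 2/4 satisfied · (1,4)1 1/4 not · (1,5)2 3/5 satisfied · (1,6)2 3/3 satisfied
Row 2: (2,1)1 0/4 not · (2,2)2 4/6 satisfied · (2,4)1 3/7 satisfied · (2,5)2 4/8 satisfied · (2,6)2 4/5 satisfied
Row 3: (3,1)2 3/5 satisfied · (3,2)2 4/7 satisfied · (3,3)1 4/7 satisfied · (3,4)1 3/7 satisfied · (3,5)2 3/8 satisfied · (3,6)1 1/5 not
Row 4: (4,1)2 2/3 satisfied · (4,2)1 1/5 not · (4,3)2 1/5 not · (4,4)1 2/5 satisfied · (4,5)2 1/5 not · (4,6)1 1/3 not
For instance (1,4) has only 1/4 same-type neighbors, below 3/8.

No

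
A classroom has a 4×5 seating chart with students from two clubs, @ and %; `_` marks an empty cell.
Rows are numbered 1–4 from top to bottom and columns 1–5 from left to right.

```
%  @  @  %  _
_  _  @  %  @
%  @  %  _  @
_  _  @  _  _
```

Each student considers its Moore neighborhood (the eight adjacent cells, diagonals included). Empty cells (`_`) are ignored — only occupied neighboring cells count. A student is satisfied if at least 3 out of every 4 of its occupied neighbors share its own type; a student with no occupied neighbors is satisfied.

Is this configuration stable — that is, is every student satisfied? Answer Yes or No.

No

(1,1)% 0/1 unhappy
(1,2)@ 2/3 unhappy
(1,3)@ 2/4 unhappy
(1,4)% 1/4 unhappy
(2,3)@ 3/6 unhappy
(2,4)% 2/6 unhappy
(2,5)@ 1/3 unhappy
(3,1)% 0/1 unhappy
(3,2)@ 2/4 unhappy
(3,3)% 1/4 unhappy
(3,5)@ 1/2 unhappy
(4,3)@ 1/2 unhappy
For instance (1,1) has only 0/1 same-type neighbors, below 3/4.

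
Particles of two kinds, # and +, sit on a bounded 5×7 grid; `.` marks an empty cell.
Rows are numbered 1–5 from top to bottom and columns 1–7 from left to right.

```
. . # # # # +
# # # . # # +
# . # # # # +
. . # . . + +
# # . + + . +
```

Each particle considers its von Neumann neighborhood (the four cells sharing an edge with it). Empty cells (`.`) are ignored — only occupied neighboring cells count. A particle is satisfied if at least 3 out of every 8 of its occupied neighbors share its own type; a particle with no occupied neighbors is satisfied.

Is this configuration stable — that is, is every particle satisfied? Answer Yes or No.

Yes

Row 1: (1,3)# 2/2 ok · (1,4)# 2/2 ok · (1,5)# 3/3 ok · (1,6)# 2/3 ok · (1,7)+ 1/2 ok
Row 2: (2,1)# 2/2 ok · (2,2)# 2/2 ok · (2,3)# 3/3 ok · (2,5)# 3/3 ok · (2,6)# 3/4 ok · (2,7)+ 2/3 ok
Row 3: (3,1)# 1/1 ok · (3,3)# 3/3 ok · (3,4)# 2/2 ok · (3,5)# 3/3 ok · (3,6)# 2/4 ok · (3,7)+ 2/3 ok
Row 4: (4,3)# 1/1 ok · (4,6)+ 1/2 ok · (4,7)+ 3/3 ok
Row 5: (5,1)# 1/1 ok · (5,2)# 1/1 ok · (5,4)+ 1/1 ok · (5,5)+ 1/1 ok · (5,7)+ 1/1 ok
All meet the threshold, so the configuration is stable.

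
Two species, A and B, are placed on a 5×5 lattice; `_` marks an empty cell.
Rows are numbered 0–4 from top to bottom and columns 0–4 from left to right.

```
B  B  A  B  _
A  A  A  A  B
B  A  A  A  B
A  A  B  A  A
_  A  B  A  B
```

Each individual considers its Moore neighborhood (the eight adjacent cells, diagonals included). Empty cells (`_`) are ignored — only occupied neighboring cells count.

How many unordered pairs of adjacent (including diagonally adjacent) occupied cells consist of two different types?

34

Scan each occupied cell's neighbors to the right and below (and the two forward diagonals) so each pair is counted once.
From row 0: 9 unlike of 14 pairs (running 9/14).
From row 1: 5 unlike of 17 pairs (running 14/31).
From row 2: 9 unlike of 17 pairs (running 23/48).
From row 3: 8 unlike of 15 pairs (running 31/63).
From row 4: 3 unlike of 3 pairs (running 34/66).
Total adjacent occupied pairs: 66; unlike-type pairs: 34.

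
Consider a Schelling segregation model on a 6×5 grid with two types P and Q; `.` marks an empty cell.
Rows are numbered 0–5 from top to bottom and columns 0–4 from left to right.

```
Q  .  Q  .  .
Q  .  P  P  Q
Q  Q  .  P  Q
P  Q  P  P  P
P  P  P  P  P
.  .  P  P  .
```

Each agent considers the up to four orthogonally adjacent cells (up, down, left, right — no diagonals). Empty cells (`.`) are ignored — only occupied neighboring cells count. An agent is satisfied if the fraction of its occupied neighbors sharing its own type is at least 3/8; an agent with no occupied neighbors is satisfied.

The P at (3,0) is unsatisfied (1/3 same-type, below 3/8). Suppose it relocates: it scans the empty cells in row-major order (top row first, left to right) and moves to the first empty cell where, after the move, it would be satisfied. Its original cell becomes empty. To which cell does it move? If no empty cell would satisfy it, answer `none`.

Vacating (3,0). Empty cells in order:
  (0,1): 0/2 same-type → still unsatisfied.
  (0,3): 1/2 same-type → satisfied — stop here.

(0,3)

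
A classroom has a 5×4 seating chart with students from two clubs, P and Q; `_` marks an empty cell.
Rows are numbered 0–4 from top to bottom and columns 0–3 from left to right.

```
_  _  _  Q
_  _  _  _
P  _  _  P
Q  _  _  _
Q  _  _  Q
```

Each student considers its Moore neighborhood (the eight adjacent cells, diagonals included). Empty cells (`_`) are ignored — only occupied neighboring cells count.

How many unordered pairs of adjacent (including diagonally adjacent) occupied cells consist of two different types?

Scan each occupied cell's neighbors to the right and below (and the two forward diagonals) so each pair is counted once.
From row 2: 1 unlike of 1 pairs (running 1/1).
From row 3: 0 unlike of 1 pairs (running 1/2).
Total adjacent occupied pairs: 2; unlike-type pairs: 1.

1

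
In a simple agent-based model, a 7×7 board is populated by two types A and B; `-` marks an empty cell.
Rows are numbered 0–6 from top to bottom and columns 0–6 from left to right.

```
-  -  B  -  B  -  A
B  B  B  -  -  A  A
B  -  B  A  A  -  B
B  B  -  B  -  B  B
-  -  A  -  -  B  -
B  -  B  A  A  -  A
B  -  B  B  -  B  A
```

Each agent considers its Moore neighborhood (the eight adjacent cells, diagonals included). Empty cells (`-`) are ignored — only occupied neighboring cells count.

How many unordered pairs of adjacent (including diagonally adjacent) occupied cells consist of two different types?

Scan each occupied cell's neighbors to the right and below (and the two forward diagonals) so each pair is counted once.
From row 0: 1 unlike of 5 pairs (running 1/5).
From row 1: 3 unlike of 11 pairs (running 4/16).
From row 2: 4 unlike of 11 pairs (running 8/27).
From row 3: 2 unlike of 6 pairs (running 10/33).
From row 4: 3 unlike of 4 pairs (running 13/37).
From row 5: 6 unlike of 11 pairs (running 19/48).
From row 6: 1 unlike of 2 pairs (running 20/50).
Total adjacent occupied pairs: 50; unlike-type pairs: 20.

20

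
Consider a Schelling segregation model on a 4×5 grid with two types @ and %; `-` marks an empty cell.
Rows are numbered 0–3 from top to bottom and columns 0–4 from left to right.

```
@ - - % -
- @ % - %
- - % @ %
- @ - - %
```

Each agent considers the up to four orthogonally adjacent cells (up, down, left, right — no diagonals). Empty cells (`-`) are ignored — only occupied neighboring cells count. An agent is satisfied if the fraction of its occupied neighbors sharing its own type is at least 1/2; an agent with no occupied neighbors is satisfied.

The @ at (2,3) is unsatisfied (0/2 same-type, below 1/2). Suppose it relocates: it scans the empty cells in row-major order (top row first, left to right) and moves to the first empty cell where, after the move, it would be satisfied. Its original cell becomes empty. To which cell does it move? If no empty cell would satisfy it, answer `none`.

(0,1)

Vacating (2,3). Empty cells in order:
  (0,1): 2/2 same-type → satisfied — stop here.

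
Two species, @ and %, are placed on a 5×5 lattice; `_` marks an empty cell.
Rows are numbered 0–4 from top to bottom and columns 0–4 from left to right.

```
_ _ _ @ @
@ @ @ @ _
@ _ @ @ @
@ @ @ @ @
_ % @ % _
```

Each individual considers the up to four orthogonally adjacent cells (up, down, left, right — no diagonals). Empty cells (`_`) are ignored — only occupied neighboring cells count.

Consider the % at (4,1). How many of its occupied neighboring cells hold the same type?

Occupied neighbors of (4,1): (3,1)=@, (4,2)=@.
Same type (%): 0 of 2.

0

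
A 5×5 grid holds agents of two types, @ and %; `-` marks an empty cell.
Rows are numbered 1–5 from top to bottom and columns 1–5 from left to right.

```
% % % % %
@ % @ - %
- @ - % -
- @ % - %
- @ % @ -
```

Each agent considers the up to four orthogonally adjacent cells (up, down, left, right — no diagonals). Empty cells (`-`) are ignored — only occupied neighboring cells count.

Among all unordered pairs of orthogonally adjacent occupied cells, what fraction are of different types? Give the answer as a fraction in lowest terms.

Scan each occupied cell's neighbors to the right and below so each pair is counted once.
Row 1: %(1,1)–%(1,2)= %(1,1)–@(2,1)≠ %(1,2)–%(1,3)= %(1,2)–%(2,2)= %(1,3)–%(1,4)= %(1,3)–@(2,3)≠ %(1,4)–%(1,5)= %(1,5)–%(2,5)=  → 2/8 unlike.
Row 2: @(2,1)–%(2,2)≠ %(2,2)–@(2,3)≠ %(2,2)–@(3,2)≠  → 3/3 unlike.
Row 3: @(3,2)–@(4,2)=  → 0/1 unlike.
Row 4: @(4,2)–%(4,3)≠ @(4,2)–@(5,2)= %(4,3)–%(5,3)=  → 1/3 unlike.
Row 5: @(5,2)–%(5,3)≠ %(5,3)–@(5,4)≠  → 2/2 unlike.
Total adjacent occupied pairs: 17; unlike-type pairs: 8.
8/17 is already in lowest terms.

8/17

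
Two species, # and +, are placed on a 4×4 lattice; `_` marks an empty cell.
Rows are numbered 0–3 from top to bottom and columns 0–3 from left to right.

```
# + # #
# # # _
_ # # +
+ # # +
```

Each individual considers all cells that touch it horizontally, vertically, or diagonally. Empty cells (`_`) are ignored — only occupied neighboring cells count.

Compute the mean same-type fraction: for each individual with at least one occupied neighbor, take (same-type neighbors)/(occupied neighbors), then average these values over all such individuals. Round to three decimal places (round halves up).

0.589

Row 0: (0,0)# 2/3 · (0,1)+ 0/5 · (0,2)# 3/4 · (0,3)# 2/2
Row 1: (1,0)# 3/4 · (1,1)# 6/7 · (1,2)# 5/7
Row 2: (2,1)# 6/7 · (2,2)# 5/7 · (2,3)+ 1/4
Row 3: (3,0)+ 0/2 · (3,1)# 3/4 · (3,2)# 3/5 · (3,3)+ 1/3
Sum over 14 individuals: 2/3 + 0/5 + 3/4 + 2/2 + 3/4 + 6/7 + 5/7 + 6/7 + 5/7 + 1/4 + 0/2 + 3/4 + 3/5 + 1/3 = 577/70; mean = 577/70 ÷ 14 = 577/980 = 0.588775… → 0.589.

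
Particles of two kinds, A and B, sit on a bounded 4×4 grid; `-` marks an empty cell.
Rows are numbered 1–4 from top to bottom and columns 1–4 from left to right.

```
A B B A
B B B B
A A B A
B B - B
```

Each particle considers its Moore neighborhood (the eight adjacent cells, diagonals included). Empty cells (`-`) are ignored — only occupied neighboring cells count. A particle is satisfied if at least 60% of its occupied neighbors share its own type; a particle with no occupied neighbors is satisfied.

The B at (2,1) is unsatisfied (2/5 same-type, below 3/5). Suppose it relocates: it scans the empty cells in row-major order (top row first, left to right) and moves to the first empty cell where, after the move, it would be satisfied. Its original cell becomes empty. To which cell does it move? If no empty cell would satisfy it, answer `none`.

Vacating (2,1). Empty cells in order:
  (4,3): 3/5 same-type → satisfied — stop here.

(4,3)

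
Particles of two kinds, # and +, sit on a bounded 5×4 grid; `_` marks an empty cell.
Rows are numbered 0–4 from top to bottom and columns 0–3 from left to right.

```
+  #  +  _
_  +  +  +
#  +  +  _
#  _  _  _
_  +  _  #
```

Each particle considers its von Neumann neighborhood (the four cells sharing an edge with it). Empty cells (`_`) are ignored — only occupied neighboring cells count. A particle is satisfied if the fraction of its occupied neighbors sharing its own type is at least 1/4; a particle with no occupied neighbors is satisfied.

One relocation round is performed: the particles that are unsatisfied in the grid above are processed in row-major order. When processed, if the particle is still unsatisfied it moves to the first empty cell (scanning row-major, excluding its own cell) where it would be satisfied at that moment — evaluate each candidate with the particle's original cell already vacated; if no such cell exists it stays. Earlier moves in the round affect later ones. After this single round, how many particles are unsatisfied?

0

Initially unsatisfied (in order): (0,0), (0,1).
  (0,0) → (0,3).
  (0,1) → (0,0).
Resulting grid:
# _ + +
_ + + +
# + + _
# _ _ _
_ + _ #
All satisfied now.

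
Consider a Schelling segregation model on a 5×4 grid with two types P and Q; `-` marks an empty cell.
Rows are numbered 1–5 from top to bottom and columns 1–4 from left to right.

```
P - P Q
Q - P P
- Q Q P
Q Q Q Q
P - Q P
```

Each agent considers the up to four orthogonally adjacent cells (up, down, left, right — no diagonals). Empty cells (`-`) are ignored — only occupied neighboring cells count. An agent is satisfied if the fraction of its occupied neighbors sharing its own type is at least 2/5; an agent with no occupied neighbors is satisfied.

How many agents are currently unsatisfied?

(1,1)P 0/1 unhappy
(1,3)P 1/2 ok
(1,4)Q 0/2 unhappy
(2,1)Q 0/1 unhappy
(2,3)P 2/3 ok
(2,4)P 2/3 ok
(3,2)Q 2/2 ok
(3,3)Q 2/4 ok
(3,4)P 1/3 unhappy
(4,1)Q 1/2 ok
(4,2)Q 3/3 ok
(4,3)Q 4/4 ok
(4,4)Q 1/3 unhappy
(5,1)P 0/1 unhappy
(5,3)Q 1/2 ok
(5,4)P 0/2 unhappy
Unsatisfied: (1,1), (1,4), (2,1), (3,4), (4,4), (5,1), (5,4) — 7 in total.

7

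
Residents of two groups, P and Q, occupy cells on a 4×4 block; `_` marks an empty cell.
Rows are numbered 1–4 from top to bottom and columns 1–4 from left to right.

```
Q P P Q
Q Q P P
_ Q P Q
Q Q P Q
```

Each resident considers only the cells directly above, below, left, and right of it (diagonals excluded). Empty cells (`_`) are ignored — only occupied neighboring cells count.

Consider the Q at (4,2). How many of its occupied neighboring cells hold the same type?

2

Occupied neighbors of (4,2): (3,2)=Q, (4,1)=Q, (4,3)=P.
Same type (Q): 2 of 3.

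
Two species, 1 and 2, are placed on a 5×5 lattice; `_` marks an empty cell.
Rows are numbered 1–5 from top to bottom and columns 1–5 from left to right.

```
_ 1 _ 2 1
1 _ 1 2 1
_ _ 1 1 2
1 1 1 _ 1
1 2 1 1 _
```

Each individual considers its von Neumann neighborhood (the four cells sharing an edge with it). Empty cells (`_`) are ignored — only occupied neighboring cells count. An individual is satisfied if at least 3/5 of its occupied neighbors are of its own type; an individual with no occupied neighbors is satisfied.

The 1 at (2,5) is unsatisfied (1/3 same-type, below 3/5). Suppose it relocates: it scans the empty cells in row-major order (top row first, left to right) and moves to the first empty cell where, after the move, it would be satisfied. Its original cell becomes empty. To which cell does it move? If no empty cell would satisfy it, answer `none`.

(1,1)

Vacating (2,5). Empty cells in order:
  (1,1): 2/2 same-type → satisfied — stop here.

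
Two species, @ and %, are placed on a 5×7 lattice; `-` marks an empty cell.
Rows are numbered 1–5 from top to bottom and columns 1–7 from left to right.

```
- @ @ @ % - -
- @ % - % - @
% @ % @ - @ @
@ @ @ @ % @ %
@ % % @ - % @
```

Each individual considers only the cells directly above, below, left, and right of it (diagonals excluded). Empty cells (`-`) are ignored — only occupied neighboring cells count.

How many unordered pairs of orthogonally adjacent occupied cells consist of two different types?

Scan each occupied cell's neighbors to the right and below so each pair is counted once.
Row 1: @(1,2)–@(1,3)= @(1,2)–@(2,2)= @(1,3)–@(1,4)= @(1,3)–%(2,3)≠ @(1,4)–%(1,5)≠ %(1,5)–%(2,5)=  → 2/6 unlike.
Row 2: @(2,2)–%(2,3)≠ @(2,2)–@(3,2)= %(2,3)–%(3,3)= @(2,7)–@(3,7)=  → 1/4 unlike.
Row 3: %(3,1)–@(3,2)≠ %(3,1)–@(4,1)≠ @(3,2)–%(3,3)≠ @(3,2)–@(4,2)= %(3,3)–@(3,4)≠ %(3,3)–@(4,3)≠ @(3,4)–@(4,4)= @(3,6)–@(3,7)= @(3,6)–@(4,6)= @(3,7)–%(4,7)≠  → 6/10 unlike.
Row 4: @(4,1)–@(4,2)= @(4,1)–@(5,1)= @(4,2)–@(4,3)= @(4,2)–%(5,2)≠ @(4,3)–@(4,4)= @(4,3)–%(5,3)≠ @(4,4)–%(4,5)≠ @(4,4)–@(5,4)= %(4,5)–@(4,6)≠ @(4,6)–%(4,7)≠ @(4,6)–%(5,6)≠ %(4,7)–@(5,7)≠  → 7/12 unlike.
Row 5: @(5,1)–%(5,2)≠ %(5,2)–%(5,3)= %(5,3)–@(5,4)≠ %(5,6)–@(5,7)≠  → 3/4 unlike.
Total adjacent occupied pairs: 36; unlike-type pairs: 19.

19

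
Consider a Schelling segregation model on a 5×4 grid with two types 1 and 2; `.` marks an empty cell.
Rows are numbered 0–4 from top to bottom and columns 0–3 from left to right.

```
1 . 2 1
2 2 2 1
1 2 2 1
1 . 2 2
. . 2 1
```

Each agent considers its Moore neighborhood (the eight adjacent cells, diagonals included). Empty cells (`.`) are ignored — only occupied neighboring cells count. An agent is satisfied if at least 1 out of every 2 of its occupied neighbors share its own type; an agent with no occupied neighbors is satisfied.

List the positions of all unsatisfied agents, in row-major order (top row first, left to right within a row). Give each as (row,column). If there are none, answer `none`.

(0,0)1 0/2 not
(0,2)2 2/4 satisfied
(0,3)1 1/3 not
(1,0)2 2/4 satisfied
(1,1)2 5/7 satisfied
(1,2)2 4/7 satisfied
(1,3)1 2/5 not
(2,0)1 1/4 not
(2,1)2 5/7 satisfied
(2,2)2 5/7 satisfied
(2,3)1 1/5 not
(3,0)1 1/2 satisfied
(3,2)2 4/6 satisfied
(3,3)2 3/5 satisfied
(4,2)2 2/3 satisfied
(4,3)1 0/3 not

(0,0), (0,3), (1,3), (2,0), (2,3), (4,3)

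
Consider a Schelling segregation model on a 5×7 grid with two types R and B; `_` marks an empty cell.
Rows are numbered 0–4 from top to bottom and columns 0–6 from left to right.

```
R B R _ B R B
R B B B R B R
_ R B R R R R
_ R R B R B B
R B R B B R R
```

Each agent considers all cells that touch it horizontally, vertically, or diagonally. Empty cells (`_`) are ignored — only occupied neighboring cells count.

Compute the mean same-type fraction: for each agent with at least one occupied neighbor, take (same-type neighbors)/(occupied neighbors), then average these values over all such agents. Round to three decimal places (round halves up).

(0,0)R 1/3
(0,1)B 2/5
(0,2)R 0/4
(0,4)B 2/4
(0,5)R 2/5
(0,6)B 1/3
(1,0)R 2/4
(1,1)B 3/7
(1,2)B 4/7
(1,3)B 3/7
(1,4)R 4/7
(1,5)B 2/8
(1,6)R 3/5
(2,1)R 3/6
(2,2)B 4/8
(2,3)R 4/8
(2,4)R 4/8
(2,5)R 5/8
(2,6)R 2/5
(3,1)R 4/6
(3,2)R 4/8
(3,3)B 3/8
(3,4)R 4/8
(3,5)B 2/8
(3,6)B 1/5
(4,0)R 1/2
(4,1)B 0/4
(4,2)R 2/5
(4,3)B 2/5
(4,4)B 3/5
(4,5)R 2/5
(4,6)R 1/3
Sum over 32 agents: 1/3 + 2/5 + 0/4 + 2/4 + 2/5 + 1/3 + 2/4 + 3/7 + 4/7 + 3/7 + 4/7 + 2/8 + 3/5 + 3/6 + 4/8 + 4/8 + 4/8 + 5/8 + 2/5 + 4/6 + 4/8 + 3/8 + 4/8 + 2/8 + 1/5 + 1/2 + 0/4 + 2/5 + 2/5 + 3/5 + 2/5 + 1/3 = 202/15; mean = 202/15 ÷ 32 = 101/240 = 0.420833… → 0.421.

0.421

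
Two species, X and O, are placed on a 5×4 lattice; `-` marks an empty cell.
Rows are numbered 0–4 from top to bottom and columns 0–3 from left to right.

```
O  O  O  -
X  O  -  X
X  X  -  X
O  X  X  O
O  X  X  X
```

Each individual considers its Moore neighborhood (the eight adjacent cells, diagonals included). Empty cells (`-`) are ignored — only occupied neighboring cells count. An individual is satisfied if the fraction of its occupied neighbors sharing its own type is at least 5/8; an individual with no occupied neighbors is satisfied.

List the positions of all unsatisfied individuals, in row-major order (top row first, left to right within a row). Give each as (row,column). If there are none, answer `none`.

(1,0), (1,1), (1,3), (2,0), (3,0), (3,3), (4,0), (4,1)

Row 0: (0,0)O 2/3 ok · (0,1)O 3/4 ok · (0,2)O 2/3 ok
Row 1: (1,0)X 2/5 unhappy · (1,1)O 3/6 unhappy · (1,3)X 1/2 unhappy
Row 2: (2,0)X 3/5 unhappy · (2,1)X 4/6 ok · (2,3)X 2/3 ok
Row 3: (3,0)O 1/5 unhappy · (3,1)X 5/7 ok · (3,2)X 6/7 ok · (3,3)O 0/4 unhappy
Row 4: (4,0)O 1/3 unhappy · (4,1)X 3/5 unhappy · (4,2)X 4/5 ok · (4,3)X 2/3 ok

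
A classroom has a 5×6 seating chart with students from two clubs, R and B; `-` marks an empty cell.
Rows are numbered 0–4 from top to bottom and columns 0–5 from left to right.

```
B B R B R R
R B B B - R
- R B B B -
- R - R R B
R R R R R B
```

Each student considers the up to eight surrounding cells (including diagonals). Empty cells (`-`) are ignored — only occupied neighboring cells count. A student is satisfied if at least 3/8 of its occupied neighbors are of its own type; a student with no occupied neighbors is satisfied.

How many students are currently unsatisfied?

3

Row 0: (0,0)B 2/3 satisfied · (0,1)B 3/5 satisfied · (0,2)R 0/5 not · (0,3)B 2/4 satisfied · (0,4)R 2/4 satisfied · (0,5)R 2/2 satisfied
Row 1: (1,0)R 1/4 not · (1,1)B 4/7 satisfied · (1,2)B 6/8 satisfied · (1,3)B 5/7 satisfied · (1,5)R 2/3 satisfied
Row 2: (2,1)R 2/5 satisfied · (2,2)B 4/7 satisfied · (2,3)B 4/6 satisfied · (2,4)B 3/6 satisfied
Row 3: (3,1)R 4/5 satisfied · (3,3)R 4/7 satisfied · (3,4)R 3/7 satisfied · (3,5)B 2/4 satisfied
Row 4: (4,0)R 2/2 satisfied · (4,1)R 3/3 satisfied · (4,2)R 4/4 satisfied · (4,3)R 4/4 satisfied · (4,4)R 3/5 satisfied · (4,5)B 1/3 not
Unsatisfied: (0,2), (1,0), (4,5) — 3 in total.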